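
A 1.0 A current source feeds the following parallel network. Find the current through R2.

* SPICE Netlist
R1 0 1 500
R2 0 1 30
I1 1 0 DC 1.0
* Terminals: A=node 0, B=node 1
All resistors sit directly between nodes 0 and 1, so they are in parallel and share one voltage V; the full source current 1 A splits among them.
1/R_par = 1/500 + 1/30 = 0.03533 S  =>  R_par = 28.3 Ω
V = I × R_par = 1 × 28.3 = 28.3 V
I_R2 = V/R2 = 28.3/30 = 0.9434 A

Final answer: 0.9434 A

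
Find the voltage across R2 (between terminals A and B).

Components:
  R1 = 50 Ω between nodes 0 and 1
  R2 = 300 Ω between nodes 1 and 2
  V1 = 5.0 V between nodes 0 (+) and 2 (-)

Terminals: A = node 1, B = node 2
R1 and R2 are in series across V1 (node 0 → node 1 → node 2), and the output A–B is taken across R2, so this is a voltage divider.
Series current: I = V1/(R1 + R2) = 5/(50 + 300) = 5/350 = 0.01429 A
V_R2 = I × R2 = V1 × R2/(R1 + R2) = 5 × 300/350 = 4.286 V

Final answer: 4.286 V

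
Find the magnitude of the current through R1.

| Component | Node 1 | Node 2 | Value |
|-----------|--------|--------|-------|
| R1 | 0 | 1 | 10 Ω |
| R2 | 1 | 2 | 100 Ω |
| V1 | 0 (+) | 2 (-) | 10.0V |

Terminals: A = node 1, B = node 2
Nodal analysis, taking node 2 as the 0 V reference.
Source V1 fixes V_0 = 10 V.
KCL at each unknown node (sum of currents leaving = 0; resistances in Ω):
  Node 1: (V_1 - 10)/10 + (V_1 - 0)/100 = 0
Collecting terms: 0.11 × V_1 = 1  =>  V_1 = 9.091 V
I_R1 = (V_0 - V_1)/R1 = (10 - 9.091)/10 = 0.09091 A
|I_R1| = 0.09091 A

Final answer: |I_R1| = 0.09091 A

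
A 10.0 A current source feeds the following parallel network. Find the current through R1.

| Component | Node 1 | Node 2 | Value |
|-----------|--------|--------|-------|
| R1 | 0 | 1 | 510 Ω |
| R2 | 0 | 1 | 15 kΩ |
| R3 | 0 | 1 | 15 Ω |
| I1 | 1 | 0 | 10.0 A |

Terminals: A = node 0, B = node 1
All resistors sit directly between nodes 0 and 1, so they are in parallel and share one voltage V; the full source current 10 A splits among them.
1/R_par = 1/510 + 1/15000 + 1/15 = 0.06869 S  =>  R_par = 14.56 Ω
V = I × R_par = 10 × 14.56 = 145.6 V
I_R1 = V/R1 = 145.6/510 = 0.2854 A

Final answer: 0.2854 A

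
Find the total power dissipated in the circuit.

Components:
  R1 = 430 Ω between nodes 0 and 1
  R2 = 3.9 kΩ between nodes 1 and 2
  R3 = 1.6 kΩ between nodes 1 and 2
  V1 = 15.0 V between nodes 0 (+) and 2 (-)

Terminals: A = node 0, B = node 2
Nodal analysis, taking node 2 as the 0 V reference.
Source V1 fixes V_0 = 15 V.
KCL at each unknown node (sum of currents leaving = 0; resistances in Ω):
  Node 1: (V_1 - 15)/430 + (V_1 - 0)/3900 + (V_1 - 0)/1600 = 0
Collecting terms: 0.003207 × V_1 = 0.03488  =>  V_1 = 10.88 V
Power in each resistor, P = (ΔV)²/R:
  P_R1 = (15 - 10.88)²/430 = 0.03953 W
  P_R2 = (10.88 - 0)²/3900 = 0.03034 W
  P_R3 = (10.88 - 0)²/1600 = 0.07395 W
P_total = P_R1 + P_R2 + P_R3 = 0.1438 W

Final answer: 0.1438 W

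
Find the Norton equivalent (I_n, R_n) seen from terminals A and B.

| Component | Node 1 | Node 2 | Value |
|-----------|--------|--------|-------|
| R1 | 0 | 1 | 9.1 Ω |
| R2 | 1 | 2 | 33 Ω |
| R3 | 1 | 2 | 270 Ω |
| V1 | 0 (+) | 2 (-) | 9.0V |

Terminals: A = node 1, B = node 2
Find the Thévenin equivalent first; then I_n = V_th/R_th and R_n = R_th.
Step 1 — V_th is the open-circuit voltage V_A - V_B (nothing connected across the terminals).
Nodal analysis, taking node 2 as the 0 V reference.
Source V1 fixes V_0 = 9 V.
KCL at each unknown node (sum of currents leaving = 0; resistances in Ω):
  Node 1: (V_1 - 9)/9.1 + (V_1 - 0)/33 + (V_1 - 0)/270 = 0
Collecting terms: 0.1439 × V_1 = 0.989  =>  V_1 = 6.873 V
V_th = V_1 - V_2 = 6.873 - 0 = 6.873 V
Step 2 — R_th: zero the source — replace V1 by a short circuit (node 2 merges into node 0) — and find the resistance seen between A (node 1) and B (node 0).
Reduce the network between node 1 (A) and node 0 (B) by series/parallel combination:
  Rp1 = R1 ‖ R2 ‖ R3 (parallel, all between nodes 0 and 1) = 1/(1/9.1 + 1/33 + 1/270) = 6.949 Ω
R_th = 6.949 Ω
I_n = V_th/R_th = 6.873/6.949 = 0.989 A, and R_n = R_th = 6.949 Ω

Final answer: I_n = 0.989 A, R_n = 6.949 Ω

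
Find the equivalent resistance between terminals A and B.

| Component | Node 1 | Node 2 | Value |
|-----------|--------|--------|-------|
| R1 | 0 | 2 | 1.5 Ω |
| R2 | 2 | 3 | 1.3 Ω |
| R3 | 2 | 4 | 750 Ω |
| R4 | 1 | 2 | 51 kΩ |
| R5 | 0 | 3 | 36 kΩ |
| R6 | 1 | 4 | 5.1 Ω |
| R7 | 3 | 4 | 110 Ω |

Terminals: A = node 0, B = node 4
The network is not a plain series/parallel combination. Inject a 1 A test current into terminal A (node 0) and return it from terminal B (node 4); then R_eq = V_A / (1 A).
Nodal analysis, taking node 4 as the 0 V reference.
Current source I_test pushes 1 A into node 0 and draws it out of node 4.
KCL at each unknown node (sum of currents leaving = 0; resistances in Ω):
  Node 0: (V_0 - V_2)/1.5 + (V_0 - V_3)/36000 - 1 = 0
  Node 1: (V_1 - V_2)/51000 + (V_1 - 0)/5.1 = 0
  Node 2: (V_2 - V_0)/1.5 + (V_2 - V_1)/51000 + (V_2 - V_3)/1.3 + (V_2 - 0)/750 = 0
  Node 3: (V_3 - V_0)/36000 + (V_3 - V_2)/1.3 + (V_3 - 0)/110 = 0
Collecting terms (coefficients in siemens):
  0.6667·V_0 - 0.6667·V_2 - 0.00002778·V_3 = 1
  0.1961·V_1 - 0.00001961·V_2 = 0
  1.437·V_2 - 0.6667·V_0 - 0.00001961·V_1 - 0.7692·V_3 = 0
  0.7783·V_3 - 0.00002778·V_0 - 0.7692·V_2 = 0
Solving these 4 simultaneous equations (Gaussian elimination) gives:
  V_0 = 98.23 V, V_1 = 0.009672 V, V_2 = 96.73 V, V_3 = 95.6 V
R_eq = V_0 / 1 A = 98.23 Ω

Final answer: 98.23 Ω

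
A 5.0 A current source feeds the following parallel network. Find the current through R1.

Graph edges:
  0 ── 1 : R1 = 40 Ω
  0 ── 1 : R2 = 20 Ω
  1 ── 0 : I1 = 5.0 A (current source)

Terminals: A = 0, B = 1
All resistors sit directly between nodes 0 and 1, so they are in parallel and share one voltage V; the full source current 5 A splits among them.
1/R_par = 1/40 + 1/20 = 0.075 S  =>  R_par = 13.33 Ω
V = I × R_par = 5 × 13.33 = 66.67 V
I_R1 = V/R1 = 66.67/40 = 1.667 A

Final answer: 1.667 A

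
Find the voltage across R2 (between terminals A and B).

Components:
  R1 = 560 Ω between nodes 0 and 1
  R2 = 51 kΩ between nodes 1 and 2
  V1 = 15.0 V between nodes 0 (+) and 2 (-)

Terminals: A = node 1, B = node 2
R1 and R2 are in series across V1 (node 0 → node 1 → node 2), and the output A–B is taken across R2, so this is a voltage divider.
Series current: I = V1/(R1 + R2) = 15/(560 + 51000) = 15/51560 = 0.0002909 A
V_R2 = I × R2 = V1 × R2/(R1 + R2) = 15 × 51000/51560 = 14.84 V

Final answer: 14.84 V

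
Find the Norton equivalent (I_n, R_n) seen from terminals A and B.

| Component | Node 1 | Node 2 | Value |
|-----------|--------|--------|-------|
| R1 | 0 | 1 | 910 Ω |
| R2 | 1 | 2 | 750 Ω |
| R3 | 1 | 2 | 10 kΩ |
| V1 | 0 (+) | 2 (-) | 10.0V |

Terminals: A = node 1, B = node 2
Find the Thévenin equivalent first; then I_n = V_th/R_th and R_n = R_th.
Step 1 — V_th is the open-circuit voltage V_A - V_B (nothing connected across the terminals).
Nodal analysis, taking node 2 as the 0 V reference.
Source V1 fixes V_0 = 10 V.
KCL at each unknown node (sum of currents leaving = 0; resistances in Ω):
  Node 1: (V_1 - 10)/910 + (V_1 - 0)/750 + (V_1 - 0)/10000 = 0
Collecting terms: 0.002532 × V_1 = 0.01099  =>  V_1 = 4.34 V
V_th = V_1 - V_2 = 4.34 - 0 = 4.34 V
Step 2 — R_th: zero the source — replace V1 by a short circuit (node 2 merges into node 0) — and find the resistance seen between A (node 1) and B (node 0).
Reduce the network between node 1 (A) and node 0 (B) by series/parallel combination:
  Rp1 = R1 ‖ R2 ‖ R3 (parallel, all between nodes 0 and 1) = 1/(1/910 + 1/750 + 1/10000) = 394.9 Ω
R_th = 394.9 Ω
I_n = V_th/R_th = 4.34/394.9 = 0.01099 A, and R_n = R_th = 394.9 Ω

Final answer: I_n = 0.01099 A, R_n = 394.9 Ω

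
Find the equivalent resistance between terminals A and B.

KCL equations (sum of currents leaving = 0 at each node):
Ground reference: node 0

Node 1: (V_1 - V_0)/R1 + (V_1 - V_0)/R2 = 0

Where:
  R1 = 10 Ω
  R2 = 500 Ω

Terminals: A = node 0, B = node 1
Reduce the network between node 0 (A) and node 1 (B) by series/parallel combination:
  Rp1 = R1 ‖ R2 (parallel, both between nodes 0 and 1) = 1/(1/10 + 1/500) = 9.804 Ω
R_eq = 9.804 Ω

Final answer: 9.804 Ω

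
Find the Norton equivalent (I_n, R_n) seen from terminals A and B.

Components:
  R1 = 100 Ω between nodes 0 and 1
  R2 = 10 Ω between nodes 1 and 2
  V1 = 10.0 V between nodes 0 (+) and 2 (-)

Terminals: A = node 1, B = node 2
Find the Thévenin equivalent first; then I_n = V_th/R_th and R_n = R_th.
Step 1 — V_th is the open-circuit voltage V_A - V_B (nothing connected across the terminals).
Nodal analysis, taking node 2 as the 0 V reference.
Source V1 fixes V_0 = 10 V.
KCL at each unknown node (sum of currents leaving = 0; resistances in Ω):
  Node 1: (V_1 - 10)/100 + (V_1 - 0)/10 = 0
Collecting terms: 0.11 × V_1 = 0.1  =>  V_1 = 0.9091 V
V_th = V_1 - V_2 = 0.9091 - 0 = 0.9091 V
Step 2 — R_th: zero the source — replace V1 by a short circuit (node 2 merges into node 0) — and find the resistance seen between A (node 1) and B (node 0).
Reduce the network between node 1 (A) and node 0 (B) by series/parallel combination:
  Rp1 = R1 ‖ R2 (parallel, both between nodes 0 and 1) = 1/(1/100 + 1/10) = 9.091 Ω
R_th = 9.091 Ω
I_n = V_th/R_th = 0.9091/9.091 = 0.1 A, and R_n = R_th = 9.091 Ω

Final answer: I_n = 0.1 A, R_n = 9.091 Ω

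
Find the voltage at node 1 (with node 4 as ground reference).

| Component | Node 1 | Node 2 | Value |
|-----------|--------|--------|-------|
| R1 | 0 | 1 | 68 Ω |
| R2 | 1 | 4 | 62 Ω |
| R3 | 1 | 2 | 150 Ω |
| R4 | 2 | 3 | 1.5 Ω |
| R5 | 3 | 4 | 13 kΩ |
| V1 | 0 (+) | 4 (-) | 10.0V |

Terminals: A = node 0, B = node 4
Nodal analysis, taking node 4 as the 0 V reference.
Source V1 fixes V_0 = 10 V.
KCL at each unknown node (sum of currents leaving = 0; resistances in Ω):
  Node 1: (V_1 - 10)/68 + (V_1 - 0)/62 + (V_1 - V_2)/150 = 0
  Node 2: (V_2 - V_1)/150 + (V_2 - V_3)/1.5 = 0
  Node 3: (V_3 - V_2)/1.5 + (V_3 - 0)/13000 = 0
Collecting terms (coefficients in siemens):
  0.0375·V_1 - 0.006667·V_2 = 0.1471
  0.6733·V_2 - 0.006667·V_1 - 0.6667·V_3 = 0
  0.6667·V_3 - 0.6667·V_2 = 0
Solving these 3 simultaneous equations (Gaussian elimination) gives:
  V_1 = 4.757 V, V_2 = 4.703 V, V_3 = 4.703 V
The requested potential is V_1 = 4.757 V.

Final answer: V_1 = 4.757 V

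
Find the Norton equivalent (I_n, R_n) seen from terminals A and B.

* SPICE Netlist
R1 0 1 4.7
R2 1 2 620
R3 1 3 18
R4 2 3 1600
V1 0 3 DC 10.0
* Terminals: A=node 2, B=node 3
Find the Thévenin equivalent first; then I_n = V_th/R_th and R_n = R_th.
Step 1 — V_th is the open-circuit voltage V_A - V_B (nothing connected across the terminals).
Nodal analysis, taking node 3 as the 0 V reference.
Source V1 fixes V_0 = 10 V.
KCL at each unknown node (sum of currents leaving = 0; resistances in Ω):
  Node 1: (V_1 - 10)/4.7 + (V_1 - V_2)/620 + (V_1 - 0)/18 = 0
  Node 2: (V_2 - V_1)/620 + (V_2 - 0)/1600 = 0
Collecting terms (coefficients in siemens):
  0.2699·V_1 - 0.001613·V_2 = 2.128
  0.002238·V_2 - 0.001613·V_1 = 0
Determinant D = (0.2699)(0.002238) - (-0.001613)(-0.001613) = 0.0006015
V_1 = [(2.128)(0.002238) - (-0.001613)(0)]/D = 7.916 V
V_2 = [(0.2699)(0) - (2.128)(-0.001613)]/D = 5.705 V
V_th = V_2 - V_3 = 5.705 - 0 = 5.705 V
Step 2 — R_th: zero the source — replace V1 by a short circuit (node 3 merges into node 0) — and find the resistance seen between A (node 2) and B (node 0).
Reduce the network between node 2 (A) and node 0 (B) by series/parallel combination:
  Rp1 = R1 ‖ R3 (parallel, both between nodes 0 and 1) = 1/(1/4.7 + 1/18) = 3.727 Ω
  Rs1 = R2 + Rp1 (series, joined only at node 1) = 620 + 3.727 = 623.7 Ω
  Rp2 = R4 ‖ Rs1 (parallel, both between nodes 0 and 2) = 1/(1/1600 + 1/623.7) = 448.8 Ω
R_th = 448.8 Ω
I_n = V_th/R_th = 5.705/448.8 = 0.01271 A, and R_n = R_th = 448.8 Ω

Final answer: I_n = 0.01271 A, R_n = 448.8 Ω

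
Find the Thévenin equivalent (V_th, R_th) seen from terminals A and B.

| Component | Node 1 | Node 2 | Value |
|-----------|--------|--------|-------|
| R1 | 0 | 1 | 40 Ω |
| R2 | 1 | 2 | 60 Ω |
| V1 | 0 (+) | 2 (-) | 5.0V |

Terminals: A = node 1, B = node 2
Step 1 — V_th is the open-circuit voltage V_A - V_B (nothing connected across the terminals).
Nodal analysis, taking node 2 as the 0 V reference.
Source V1 fixes V_0 = 5 V.
KCL at each unknown node (sum of currents leaving = 0; resistances in Ω):
  Node 1: (V_1 - 5)/40 + (V_1 - 0)/60 = 0
Collecting terms: 0.04167 × V_1 = 0.125  =>  V_1 = 3 V
V_th = V_1 - V_2 = 3 - 0 = 3 V
Step 2 — R_th: zero the source — replace V1 by a short circuit (node 2 merges into node 0) — and find the resistance seen between A (node 1) and B (node 0).
Reduce the network between node 1 (A) and node 0 (B) by series/parallel combination:
  Rp1 = R1 ‖ R2 (parallel, both between nodes 0 and 1) = 1/(1/40 + 1/60) = 24 Ω
R_th = 24 Ω

Final answer: V_th = 3 V, R_th = 24 Ω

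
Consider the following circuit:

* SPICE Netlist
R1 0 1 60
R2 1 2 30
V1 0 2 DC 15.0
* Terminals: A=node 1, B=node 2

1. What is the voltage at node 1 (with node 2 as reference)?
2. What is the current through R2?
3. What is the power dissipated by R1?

Nodal analysis, taking node 2 as the 0 V reference.
Source V1 fixes V_0 = 15 V.
KCL at each unknown node (sum of currents leaving = 0; resistances in Ω):
  Node 1: (V_1 - 15)/60 + (V_1 - 0)/30 = 0
Collecting terms: 0.05 × V_1 = 0.25  =>  V_1 = 5 V
Part 1:
  Read off the nodal solution: V_1 = 5 V
Part 2:
  I_R2 = (V_1 - V_2)/R2 = (5 - 0)/30 = 0.1667 A
  Magnitude: I_R2 = 0.1667 A
Part 3:
  I_R1 = (V_0 - V_1)/R1 = (15 - 5)/60 = 0.1667 A
  P_R1 = I_R1² × R1 = (0.1667)² × 60 = 1.667 W

Final answers:
1. V_1 = 5 V
2. I_R2 = 0.1667 A
3. P_R1 = 1.667 W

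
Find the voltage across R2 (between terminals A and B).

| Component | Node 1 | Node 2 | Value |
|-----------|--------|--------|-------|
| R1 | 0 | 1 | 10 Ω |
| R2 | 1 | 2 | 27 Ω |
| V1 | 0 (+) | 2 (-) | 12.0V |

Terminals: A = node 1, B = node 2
R1 and R2 are in series across V1 (node 0 → node 1 → node 2), and the output A–B is taken across R2, so this is a voltage divider.
Series current: I = V1/(R1 + R2) = 12/(10 + 27) = 12/37 = 0.3243 A
V_R2 = I × R2 = V1 × R2/(R1 + R2) = 12 × 27/37 = 8.757 V

Final answer: 8.757 V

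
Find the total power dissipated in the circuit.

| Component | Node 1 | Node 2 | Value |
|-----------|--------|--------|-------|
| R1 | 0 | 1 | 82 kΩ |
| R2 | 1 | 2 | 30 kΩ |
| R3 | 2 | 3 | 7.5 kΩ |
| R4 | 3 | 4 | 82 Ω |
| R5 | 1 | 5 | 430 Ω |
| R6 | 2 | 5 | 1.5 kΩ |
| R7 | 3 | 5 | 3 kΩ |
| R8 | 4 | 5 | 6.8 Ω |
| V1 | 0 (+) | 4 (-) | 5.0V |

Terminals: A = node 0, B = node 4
Nodal analysis, taking node 4 as the 0 V reference.
Source V1 fixes V_0 = 5 V.
KCL at each unknown node (sum of currents leaving = 0; resistances in Ω):
  Node 1: (V_1 - 5)/82000 + (V_1 - V_2)/30000 + (V_1 - V_5)/430 = 0
  Node 2: (V_2 - V_1)/30000 + (V_2 - V_3)/7500 + (V_2 - V_5)/1500 = 0
  Node 3: (V_3 - V_2)/7500 + (V_3 - 0)/82 + (V_3 - V_5)/3000 = 0
  Node 5: (V_5 - V_1)/430 + (V_5 - V_2)/1500 + (V_5 - V_3)/3000 + (V_5 - 0)/6.8 = 0
Collecting terms (coefficients in siemens):
  0.002371·V_1 - 0.00003333·V_2 - 0.002326·V_5 = 0.00006098
  0.0008333·V_2 - 0.00003333·V_1 - 0.0001333·V_3 - 0.0006667·V_5 = 0
  0.01266·V_3 - 0.0001333·V_2 - 0.0003333·V_5 = 0
  0.1504·V_5 - 0.002326·V_1 - 0.0006667·V_2 - 0.0003333·V_3 = 0
Solving these 4 simultaneous equations (Gaussian elimination) gives:
  V_1 = 0.02614 V, V_2 = 0.001378 V, V_3 = 0.00002531 V, V_5 = 0.0004104 V
Power in each resistor, P = (ΔV)²/R:
  P_R1 = (5 - 0.02614)²/82000 = 0.0003017 W
  P_R2 = (0.02614 - 0.001378)²/30000 = 0.00000002044 W
  P_R3 = (0.001378 - 0.00002531)²/7500 = 0.0000000002439 W
  P_R4 = (0.00002531 - 0)²/82 = 0.000000000007814 W
  P_R5 = (0.02614 - 0.0004104)²/430 = 0.000001539 W
  P_R6 = (0.001378 - 0.0004104)²/1500 = 0.000000000624 W
  P_R7 = (0.00002531 - 0.0004104)²/3000 = 0.00000000004942 W
  P_R8 = (0 - 0.0004104)²/6.8 = 0.00000002476 W
P_total = P_R1 + P_R2 + P_R3 + P_R4 + P_R5 + P_R6 + P_R7 + P_R8 = 0.0003033 W

Final answer: 0.0003033 W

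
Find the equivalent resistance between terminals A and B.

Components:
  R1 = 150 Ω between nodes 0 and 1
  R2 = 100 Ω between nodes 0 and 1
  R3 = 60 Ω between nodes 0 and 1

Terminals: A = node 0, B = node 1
Reduce the network between node 0 (A) and node 1 (B) by series/parallel combination:
  Rp1 = R1 ‖ R2 ‖ R3 (parallel, all between nodes 0 and 1) = 1/(1/150 + 1/100 + 1/60) = 30 Ω
R_eq = 30 Ω

Final answer: 30 Ω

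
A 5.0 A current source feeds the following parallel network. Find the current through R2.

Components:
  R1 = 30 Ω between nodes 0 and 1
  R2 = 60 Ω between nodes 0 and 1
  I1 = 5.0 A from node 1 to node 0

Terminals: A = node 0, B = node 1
All resistors sit directly between nodes 0 and 1, so they are in parallel and share one voltage V; the full source current 5 A splits among them.
1/R_par = 1/30 + 1/60 = 0.05 S  =>  R_par = 20 Ω
V = I × R_par = 5 × 20 = 100 V
I_R2 = V/R2 = 100/60 = 1.667 A

Final answer: 1.667 A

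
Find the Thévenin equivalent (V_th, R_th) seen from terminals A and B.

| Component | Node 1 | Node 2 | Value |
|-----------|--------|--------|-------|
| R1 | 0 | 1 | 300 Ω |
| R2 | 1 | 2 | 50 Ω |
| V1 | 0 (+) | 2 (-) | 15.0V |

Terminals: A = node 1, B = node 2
Step 1 — V_th is the open-circuit voltage V_A - V_B (nothing connected across the terminals).
Nodal analysis, taking node 2 as the 0 V reference.
Source V1 fixes V_0 = 15 V.
KCL at each unknown node (sum of currents leaving = 0; resistances in Ω):
  Node 1: (V_1 - 15)/300 + (V_1 - 0)/50 = 0
Collecting terms: 0.02333 × V_1 = 0.05  =>  V_1 = 2.143 V
V_th = V_1 - V_2 = 2.143 - 0 = 2.143 V
Step 2 — R_th: zero the source — replace V1 by a short circuit (node 2 merges into node 0) — and find the resistance seen between A (node 1) and B (node 0).
Reduce the network between node 1 (A) and node 0 (B) by series/parallel combination:
  Rp1 = R1 ‖ R2 (parallel, both between nodes 0 and 1) = 1/(1/300 + 1/50) = 42.86 Ω
R_th = 42.86 Ω

Final answer: V_th = 2.143 V, R_th = 42.86 Ω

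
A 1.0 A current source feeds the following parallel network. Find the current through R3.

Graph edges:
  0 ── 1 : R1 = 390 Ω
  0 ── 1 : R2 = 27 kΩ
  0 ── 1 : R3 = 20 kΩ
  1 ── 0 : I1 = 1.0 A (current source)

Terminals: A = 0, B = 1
All resistors sit directly between nodes 0 and 1, so they are in parallel and share one voltage V; the full source current 1 A splits among them.
1/R_par = 1/390 + 1/27000 + 1/20000 = 0.002651 S  =>  R_par = 377.2 Ω
V = I × R_par = 1 × 377.2 = 377.2 V
I_R3 = V/R3 = 377.2/20000 = 0.01886 A

Final answer: 0.01886 A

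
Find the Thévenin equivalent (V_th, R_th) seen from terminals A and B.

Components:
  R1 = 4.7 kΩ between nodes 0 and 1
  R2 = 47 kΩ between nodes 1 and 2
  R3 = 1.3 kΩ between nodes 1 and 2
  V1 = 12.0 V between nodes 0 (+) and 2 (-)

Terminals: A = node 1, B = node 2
Step 1 — V_th is the open-circuit voltage V_A - V_B (nothing connected across the terminals).
Nodal analysis, taking node 2 as the 0 V reference.
Source V1 fixes V_0 = 12 V.
KCL at each unknown node (sum of currents leaving = 0; resistances in Ω):
  Node 1: (V_1 - 12)/4700 + (V_1 - 0)/47000 + (V_1 - 0)/1300 = 0
Collecting terms: 0.001003 × V_1 = 0.002553  =>  V_1 = 2.545 V
V_th = V_1 - V_2 = 2.545 - 0 = 2.545 V
Step 2 — R_th: zero the source — replace V1 by a short circuit (node 2 merges into node 0) — and find the resistance seen between A (node 1) and B (node 0).
Reduce the network between node 1 (A) and node 0 (B) by series/parallel combination:
  Rp1 = R1 ‖ R2 ‖ R3 (parallel, all between nodes 0 and 1) = 1/(1/4700 + 1/47000 + 1/1300) = 996.7 Ω
R_th = 996.7 Ω

Final answer: V_th = 2.545 V, R_th = 996.7 Ω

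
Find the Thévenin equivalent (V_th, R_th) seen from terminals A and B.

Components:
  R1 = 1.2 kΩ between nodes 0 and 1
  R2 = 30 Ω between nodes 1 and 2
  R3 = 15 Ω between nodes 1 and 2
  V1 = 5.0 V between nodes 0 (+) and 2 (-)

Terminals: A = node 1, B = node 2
Step 1 — V_th is the open-circuit voltage V_A - V_B (nothing connected across the terminals).
Nodal analysis, taking node 2 as the 0 V reference.
Source V1 fixes V_0 = 5 V.
KCL at each unknown node (sum of currents leaving = 0; resistances in Ω):
  Node 1: (V_1 - 5)/1200 + (V_1 - 0)/30 + (V_1 - 0)/15 = 0
Collecting terms: 0.1008 × V_1 = 0.004167  =>  V_1 = 0.04132 V
V_th = V_1 - V_2 = 0.04132 - 0 = 0.04132 V
Step 2 — R_th: zero the source — replace V1 by a short circuit (node 2 merges into node 0) — and find the resistance seen between A (node 1) and B (node 0).
Reduce the network between node 1 (A) and node 0 (B) by series/parallel combination:
  Rp1 = R1 ‖ R2 ‖ R3 (parallel, all between nodes 0 and 1) = 1/(1/1200 + 1/30 + 1/15) = 9.917 Ω
R_th = 9.917 Ω

Final answer: V_th = 0.04132 V, R_th = 9.917 Ω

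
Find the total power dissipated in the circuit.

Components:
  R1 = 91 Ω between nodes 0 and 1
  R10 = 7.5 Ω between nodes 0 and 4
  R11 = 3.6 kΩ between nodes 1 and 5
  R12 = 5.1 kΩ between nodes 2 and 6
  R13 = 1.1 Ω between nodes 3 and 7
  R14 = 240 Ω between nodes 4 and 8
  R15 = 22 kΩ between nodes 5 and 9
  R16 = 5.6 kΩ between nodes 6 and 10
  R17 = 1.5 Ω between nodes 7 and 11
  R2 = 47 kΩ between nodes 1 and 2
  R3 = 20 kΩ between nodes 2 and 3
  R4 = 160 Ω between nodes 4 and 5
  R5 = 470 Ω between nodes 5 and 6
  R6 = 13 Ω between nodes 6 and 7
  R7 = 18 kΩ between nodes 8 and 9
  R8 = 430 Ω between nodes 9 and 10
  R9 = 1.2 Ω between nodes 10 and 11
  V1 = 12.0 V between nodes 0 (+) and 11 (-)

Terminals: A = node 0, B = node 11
Nodal analysis, taking node 11 as the 0 V reference.
Source V1 fixes V_0 = 12 V.
KCL at each unknown node (sum of currents leaving = 0; resistances in Ω):
  Node 1: (V_1 - 12)/91 + (V_1 - V_2)/47000 + (V_1 - V_5)/3600 = 0
  Node 2: (V_2 - V_1)/47000 + (V_2 - V_3)/20000 + (V_2 - V_6)/5100 = 0
  Node 3: (V_3 - V_2)/20000 + (V_3 - V_7)/1.1 = 0
  Node 4: (V_4 - V_5)/160 + (V_4 - 12)/7.5 + (V_4 - V_8)/240 = 0
  Node 5: (V_5 - V_4)/160 + (V_5 - V_6)/470 + (V_5 - V_1)/3600 + (V_5 - V_9)/22000 = 0
  Node 6: (V_6 - V_5)/470 + (V_6 - V_7)/13 + (V_6 - V_2)/5100 + (V_6 - V_10)/5600 = 0
  Node 7: (V_7 - V_6)/13 + (V_7 - V_3)/1.1 + (V_7 - 0)/1.5 = 0
  Node 8: (V_8 - V_9)/18000 + (V_8 - V_4)/240 = 0
  Node 9: (V_9 - V_8)/18000 + (V_9 - V_10)/430 + (V_9 - V_5)/22000 = 0
  Node 10: (V_10 - V_9)/430 + (V_10 - 0)/1.2 + (V_10 - V_6)/5600 = 0
Collecting terms (coefficients in siemens):
  0.01129·V_1 - 0.00002128·V_2 - 0.0002778·V_5 = 0.1319
  0.0002674·V_2 - 0.00002128·V_1 - 0.00005·V_3 - 0.0001961·V_6 = 0
  0.9091·V_3 - 0.00005·V_2 - 0.9091·V_7 = 0
  0.1438·V_4 - 0.00625·V_5 - 0.004167·V_8 = 1.6
  0.008701·V_5 - 0.0002778·V_1 - 0.00625·V_4 - 0.002128·V_6 - 0.00004545·V_9 = 0
  0.07943·V_6 - 0.0001961·V_2 - 0.002128·V_5 - 0.07692·V_7 - 0.0001786·V_10 = 0
  1.653·V_7 - 0.9091·V_3 - 0.07692·V_6 = 0
  0.004222·V_8 - 0.004167·V_4 - 0.00005556·V_9 = 0
  0.002427·V_9 - 0.00004545·V_5 - 0.00005556·V_8 - 0.002326·V_10 = 0
  0.8358·V_10 - 0.0001786·V_6 - 0.002326·V_9 = 0
Solving these 10 simultaneous equations (Gaussian elimination) gives:
  V_1 = 11.9 V, V_2 = 1.151 V, V_3 = 0.02809 V, V_4 = 11.86 V
  V_5 = 8.967 V, V_6 = 0.2702 V, V_7 = 0.02803 V, V_8 = 11.71 V
  V_9 = 0.4373 V, V_10 = 0.001274 V
Power in each resistor, P = (ΔV)²/R:
  P_R1 = (12 - 11.9)²/91 = 0.00009933 W
  P_R2 = (11.9 - 1.151)²/47000 = 0.002461 W
  P_R3 = (1.151 - 0.02809)²/20000 = 0.00006303 W
  P_R4 = (11.86 - 8.967)²/160 = 0.05228 W
  P_R5 = (8.967 - 0.2702)²/470 = 0.1609 W
  P_R6 = (0.2702 - 0.02803)²/13 = 0.004512 W
  P_R7 = (11.71 - 0.4373)²/18000 = 0.007059 W
  P_R8 = (0.4373 - 0.001274)²/430 = 0.0004421 W
  P_R9 = (0.001274 - 0)²/1.2 = 0.000001353 W
  P_R10 = (12 - 11.86)²/7.5 = 0.002623 W
  P_R11 = (11.9 - 8.967)²/3600 = 0.002397 W
  P_R12 = (1.151 - 0.2702)²/5100 = 0.0001521 W
  P_R13 = (0.02809 - 0.02803)²/1.1 = 0.000000003467 W
  P_R14 = (11.86 - 11.71)²/240 = 0.00009412 W
  P_R15 = (8.967 - 0.4373)²/22000 = 0.003307 W
  P_R16 = (0.2702 - 0.001274)²/5600 = 0.00001292 W
  P_R17 = (0.02803 - 0)²/1.5 = 0.0005237 W
P_total = P_R1 + P_R2 + P_R3 + P_R4 + P_R5 + P_R6 + P_R7 + P_R8 + P_R9 + P_R10 + P_R11 + P_R12 + P_R13 + P_R14 + P_R15 + P_R16 + P_R17 = 0.237 W

Final answer: 0.237 W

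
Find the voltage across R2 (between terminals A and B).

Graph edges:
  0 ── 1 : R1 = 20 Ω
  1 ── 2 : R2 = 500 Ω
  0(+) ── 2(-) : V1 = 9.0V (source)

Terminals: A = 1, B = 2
R1 and R2 are in series across V1 (node 0 → node 1 → node 2), and the output A–B is taken across R2, so this is a voltage divider.
Series current: I = V1/(R1 + R2) = 9/(20 + 500) = 9/520 = 0.01731 A
V_R2 = I × R2 = V1 × R2/(R1 + R2) = 9 × 500/520 = 8.654 V

Final answer: 8.654 V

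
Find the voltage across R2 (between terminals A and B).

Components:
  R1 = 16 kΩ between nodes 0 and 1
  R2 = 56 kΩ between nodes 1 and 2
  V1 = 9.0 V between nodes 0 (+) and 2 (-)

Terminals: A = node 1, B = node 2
R1 and R2 are in series across V1 (node 0 → node 1 → node 2), and the output A–B is taken across R2, so this is a voltage divider.
Series current: I = V1/(R1 + R2) = 9/(16000 + 56000) = 9/72000 = 0.000125 A
V_R2 = I × R2 = V1 × R2/(R1 + R2) = 9 × 56000/72000 = 7 V

Final answer: 7 V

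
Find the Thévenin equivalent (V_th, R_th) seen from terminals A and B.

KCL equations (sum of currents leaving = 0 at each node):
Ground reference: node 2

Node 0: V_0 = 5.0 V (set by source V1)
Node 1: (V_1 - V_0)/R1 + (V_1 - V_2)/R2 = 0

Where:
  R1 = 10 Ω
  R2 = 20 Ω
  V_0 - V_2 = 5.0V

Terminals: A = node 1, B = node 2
Step 1 — V_th is the open-circuit voltage V_A - V_B (nothing connected across the terminals).
Nodal analysis, taking node 2 as the 0 V reference.
Source V1 fixes V_0 = 5 V.
KCL at each unknown node (sum of currents leaving = 0; resistances in Ω):
  Node 1: (V_1 - 5)/10 + (V_1 - 0)/20 = 0
Collecting terms: 0.15 × V_1 = 0.5  =>  V_1 = 3.333 V
V_th = V_1 - V_2 = 3.333 - 0 = 3.333 V
Step 2 — R_th: zero the source — replace V1 by a short circuit (node 2 merges into node 0) — and find the resistance seen between A (node 1) and B (node 0).
Reduce the network between node 1 (A) and node 0 (B) by series/parallel combination:
  Rp1 = R1 ‖ R2 (parallel, both between nodes 0 and 1) = 1/(1/10 + 1/20) = 6.667 Ω
R_th = 6.667 Ω

Final answer: V_th = 3.333 V, R_th = 6.667 Ω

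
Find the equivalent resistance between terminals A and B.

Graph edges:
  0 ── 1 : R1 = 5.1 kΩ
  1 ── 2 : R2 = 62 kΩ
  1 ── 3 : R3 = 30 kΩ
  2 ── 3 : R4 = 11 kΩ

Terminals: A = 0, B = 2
Reduce the network between node 0 (A) and node 2 (B) by series/parallel combination:
  Rs1 = R3 + R4 (series, joined only at node 3) = 30000 + 11000 = 41000 Ω
  Rp1 = R2 ‖ Rs1 (parallel, both between nodes 1 and 2) = 1/(1/62000 + 1/41000) = 24680 Ω
  Rs2 = R1 + Rp1 (series, joined only at node 1) = 5100 + 24680 = 29780 Ω
R_eq = 29.78 kΩ

Final answer: 29.78 kΩ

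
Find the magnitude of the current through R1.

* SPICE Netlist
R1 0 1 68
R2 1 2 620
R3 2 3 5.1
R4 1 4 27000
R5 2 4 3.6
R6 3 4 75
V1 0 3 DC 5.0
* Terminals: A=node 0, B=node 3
Nodal analysis, taking node 3 as the 0 V reference.
Source V1 fixes V_0 = 5 V.
KCL at each unknown node (sum of currents leaving = 0; resistances in Ω):
  Node 1: (V_1 - 5)/68 + (V_1 - V_2)/620 + (V_1 - V_4)/27000 = 0
  Node 2: (V_2 - V_1)/620 + (V_2 - 0)/5.1 + (V_2 - V_4)/3.6 = 0
  Node 4: (V_4 - V_1)/27000 + (V_4 - V_2)/3.6 + (V_4 - 0)/75 = 0
Collecting terms (coefficients in siemens):
  0.01636·V_1 - 0.001613·V_2 - 0.00003704·V_4 = 0.07353
  0.4755·V_2 - 0.001613·V_1 - 0.2778·V_4 = 0
  0.2911·V_4 - 0.00003704·V_1 - 0.2778·V_2 = 0
Solving these 3 simultaneous equations (Gaussian elimination) gives:
  V_1 = 4.499 V, V_2 = 0.03524 V, V_4 = 0.03419 V
I_R1 = (V_0 - V_1)/R1 = (5 - 4.499)/68 = 0.007365 A
|I_R1| = 0.007365 A

Final answer: |I_R1| = 0.007365 A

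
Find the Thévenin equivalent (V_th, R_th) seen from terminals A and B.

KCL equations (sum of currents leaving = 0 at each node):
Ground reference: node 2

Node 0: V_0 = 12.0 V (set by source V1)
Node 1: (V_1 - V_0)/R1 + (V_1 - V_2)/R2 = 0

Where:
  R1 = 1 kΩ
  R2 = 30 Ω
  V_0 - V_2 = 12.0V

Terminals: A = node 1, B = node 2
Step 1 — V_th is the open-circuit voltage V_A - V_B (nothing connected across the terminals).
Nodal analysis, taking node 2 as the 0 V reference.
Source V1 fixes V_0 = 12 V.
KCL at each unknown node (sum of currents leaving = 0; resistances in Ω):
  Node 1: (V_1 - 12)/1000 + (V_1 - 0)/30 = 0
Collecting terms: 0.03433 × V_1 = 0.012  =>  V_1 = 0.3495 V
V_th = V_1 - V_2 = 0.3495 - 0 = 0.3495 V
Step 2 — R_th: zero the source — replace V1 by a short circuit (node 2 merges into node 0) — and find the resistance seen between A (node 1) and B (node 0).
Reduce the network between node 1 (A) and node 0 (B) by series/parallel combination:
  Rp1 = R1 ‖ R2 (parallel, both between nodes 0 and 1) = 1/(1/1000 + 1/30) = 29.13 Ω
R_th = 29.13 Ω

Final answer: V_th = 0.3495 V, R_th = 29.13 Ω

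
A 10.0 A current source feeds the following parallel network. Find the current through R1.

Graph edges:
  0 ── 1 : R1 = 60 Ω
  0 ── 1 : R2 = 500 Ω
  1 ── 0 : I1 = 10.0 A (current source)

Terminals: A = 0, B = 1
All resistors sit directly between nodes 0 and 1, so they are in parallel and share one voltage V; the full source current 10 A splits among them.
1/R_par = 1/60 + 1/500 = 0.01867 S  =>  R_par = 53.57 Ω
V = I × R_par = 10 × 53.57 = 535.7 V
I_R1 = V/R1 = 535.7/60 = 8.929 A

Final answer: 8.929 A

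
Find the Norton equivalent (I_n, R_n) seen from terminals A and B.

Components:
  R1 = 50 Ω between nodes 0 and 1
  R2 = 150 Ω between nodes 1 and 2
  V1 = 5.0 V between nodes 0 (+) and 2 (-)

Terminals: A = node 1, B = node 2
Find the Thévenin equivalent first; then I_n = V_th/R_th and R_n = R_th.
Step 1 — V_th is the open-circuit voltage V_A - V_B (nothing connected across the terminals).
Nodal analysis, taking node 2 as the 0 V reference.
Source V1 fixes V_0 = 5 V.
KCL at each unknown node (sum of currents leaving = 0; resistances in Ω):
  Node 1: (V_1 - 5)/50 + (V_1 - 0)/150 = 0
Collecting terms: 0.02667 × V_1 = 0.1  =>  V_1 = 3.75 V
V_th = V_1 - V_2 = 3.75 - 0 = 3.75 V
Step 2 — R_th: zero the source — replace V1 by a short circuit (node 2 merges into node 0) — and find the resistance seen between A (node 1) and B (node 0).
Reduce the network between node 1 (A) and node 0 (B) by series/parallel combination:
  Rp1 = R1 ‖ R2 (parallel, both between nodes 0 and 1) = 1/(1/50 + 1/150) = 37.5 Ω
R_th = 37.5 Ω
I_n = V_th/R_th = 3.75/37.5 = 0.1 A, and R_n = R_th = 37.5 Ω

Final answer: I_n = 0.1 A, R_n = 37.5 Ω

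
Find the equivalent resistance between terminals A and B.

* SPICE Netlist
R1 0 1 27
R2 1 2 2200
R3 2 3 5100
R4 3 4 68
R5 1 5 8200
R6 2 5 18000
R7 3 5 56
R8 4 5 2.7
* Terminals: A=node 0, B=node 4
The network is not a plain series/parallel combination. Inject a 1 A test current into terminal A (node 0) and return it from terminal B (node 4); then R_eq = V_A / (1 A).
Nodal analysis, taking node 4 as the 0 V reference.
Current source I_test pushes 1 A into node 0 and draws it out of node 4.
KCL at each unknown node (sum of currents leaving = 0; resistances in Ω):
  Node 0: (V_0 - V_1)/27 - 1 = 0
  Node 1: (V_1 - V_0)/27 + (V_1 - V_2)/2200 + (V_1 - V_5)/8200 = 0
  Node 2: (V_2 - V_1)/2200 + (V_2 - V_3)/5100 + (V_2 - V_5)/18000 = 0
  Node 3: (V_3 - V_2)/5100 + (V_3 - 0)/68 + (V_3 - V_5)/56 = 0
  Node 5: (V_5 - V_1)/8200 + (V_5 - V_2)/18000 + (V_5 - V_3)/56 + (V_5 - 0)/2.7 = 0
Collecting terms (coefficients in siemens):
  0.03704·V_0 - 0.03704·V_1 = 1
  0.03761·V_1 - 0.03704·V_0 - 0.0004545·V_2 - 0.000122·V_5 = 0
  0.0007062·V_2 - 0.0004545·V_1 - 0.0001961·V_3 - 0.00005556·V_5 = 0
  0.03276·V_3 - 0.0001961·V_2 - 0.01786·V_5 = 0
  0.3884·V_5 - 0.000122·V_1 - 0.00005556·V_2 - 0.01786·V_3 = 0
Solving these 5 simultaneous equations (Gaussian elimination) gives:
  V_0 = 3557 V, V_1 = 3530 V, V_2 = 2276 V, V_3 = 14.78 V
  V_5 = 2.113 V
R_eq = V_0 / 1 A = 3557 Ω = 3.557 kΩ

Final answer: 3.557 kΩ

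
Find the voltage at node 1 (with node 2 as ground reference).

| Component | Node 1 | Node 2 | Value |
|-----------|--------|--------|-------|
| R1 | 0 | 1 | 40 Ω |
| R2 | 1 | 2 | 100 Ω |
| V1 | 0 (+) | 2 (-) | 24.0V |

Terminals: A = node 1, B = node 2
Nodal analysis, taking node 2 as the 0 V reference.
Source V1 fixes V_0 = 24 V.
KCL at each unknown node (sum of currents leaving = 0; resistances in Ω):
  Node 1: (V_1 - 24)/40 + (V_1 - 0)/100 = 0
Collecting terms: 0.035 × V_1 = 0.6  =>  V_1 = 17.14 V
The requested potential is V_1 = 17.14 V.

Final answer: V_1 = 17.14 V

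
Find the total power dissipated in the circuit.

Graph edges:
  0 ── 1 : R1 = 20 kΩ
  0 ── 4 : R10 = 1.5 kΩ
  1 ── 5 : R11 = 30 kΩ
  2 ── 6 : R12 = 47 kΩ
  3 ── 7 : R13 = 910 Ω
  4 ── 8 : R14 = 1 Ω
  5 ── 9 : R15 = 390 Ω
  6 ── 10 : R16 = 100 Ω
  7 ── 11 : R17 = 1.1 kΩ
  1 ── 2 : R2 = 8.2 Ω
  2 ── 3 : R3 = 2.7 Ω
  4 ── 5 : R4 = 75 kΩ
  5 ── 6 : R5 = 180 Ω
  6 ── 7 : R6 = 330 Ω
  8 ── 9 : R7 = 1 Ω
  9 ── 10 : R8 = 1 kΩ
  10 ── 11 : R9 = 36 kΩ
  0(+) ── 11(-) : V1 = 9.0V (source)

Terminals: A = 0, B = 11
Nodal analysis, taking node 11 as the 0 V reference.
Source V1 fixes V_0 = 9 V.
KCL at each unknown node (sum of currents leaving = 0; resistances in Ω):
  Node 1: (V_1 - 9)/20000 + (V_1 - V_2)/8.2 + (V_1 - V_5)/30000 = 0
  Node 2: (V_2 - V_1)/8.2 + (V_2 - V_3)/2.7 + (V_2 - V_6)/47000 = 0
  Node 3: (V_3 - V_2)/2.7 + (V_3 - V_7)/910 = 0
  Node 4: (V_4 - V_5)/75000 + (V_4 - 9)/1500 + (V_4 - V_8)/1 = 0
  Node 5: (V_5 - V_4)/75000 + (V_5 - V_6)/180 + (V_5 - V_1)/30000 + (V_5 - V_9)/390 = 0
  Node 6: (V_6 - V_5)/180 + (V_6 - V_7)/330 + (V_6 - V_2)/47000 + (V_6 - V_10)/100 = 0
  Node 7: (V_7 - V_6)/330 + (V_7 - V_3)/910 + (V_7 - 0)/1100 = 0
  Node 8: (V_8 - V_9)/1 + (V_8 - V_4)/1 = 0
  Node 9: (V_9 - V_8)/1 + (V_9 - V_10)/1000 + (V_9 - V_5)/390 = 0
  Node 10: (V_10 - V_9)/1000 + (V_10 - 0)/36000 + (V_10 - V_6)/100 = 0
Collecting terms (coefficients in siemens):
  0.122·V_1 - 0.122·V_2 - 0.00003333·V_5 = 0.00045
  0.4923·V_2 - 0.122·V_1 - 0.3704·V_3 - 0.00002128·V_6 = 0
  0.3715·V_3 - 0.3704·V_2 - 0.001099·V_7 = 0
  1.001·V_4 - 0.00001333·V_5 - 1·V_8 = 0.006
  0.008166·V_5 - 0.00003333·V_1 - 0.00001333·V_4 - 0.005556·V_6 - 0.002564·V_9 = 0
  0.01861·V_6 - 0.00002128·V_2 - 0.005556·V_5 - 0.00303·V_7 - 0.01·V_10 = 0
  0.005038·V_7 - 0.001099·V_3 - 0.00303·V_6 = 0
  2·V_8 - 1·V_4 - 1·V_9 = 0
  1.004·V_9 - 0.002564·V_5 - 1·V_8 - 0.001·V_10 = 0
  0.01103·V_10 - 0.01·V_6 - 0.001·V_9 = 0
Solving these 10 simultaneous equations (Gaussian elimination) gives:
  V_1 = 3.428 V, V_2 = 3.426 V, V_3 = 3.425 V, V_4 = 4.974 V
  V_5 = 4.283 V, V_6 = 3.97 V, V_7 = 3.135 V, V_8 = 4.971 V
  V_9 = 4.969 V, V_10 = 4.051 V
Power in each resistor, P = (ΔV)²/R:
  P_R1 = (9 - 3.428)²/20000 = 0.001552 W
  P_R2 = (3.428 - 3.426)²/8.2 = 0.0000007732 W
  P_R3 = (3.426 - 3.425)²/2.7 = 0.0000002742 W
  P_R4 = (4.974 - 4.283)²/75000 = 0.00000636 W
  P_R5 = (4.283 - 3.97)²/180 = 0.0005437 W
  P_R6 = (3.97 - 3.135)²/330 = 0.002115 W
  P_R7 = (4.971 - 4.969)²/1 = 0.000007155 W
  P_R8 = (4.969 - 4.051)²/1000 = 0.000842 W
  P_R9 = (4.051 - 0)²/36000 = 0.0004558 W
  P_R10 = (9 - 4.974)²/1500 = 0.01081 W
  P_R11 = (3.428 - 4.283)²/30000 = 0.00002436 W
  P_R12 = (3.426 - 3.97)²/47000 = 0.000006309 W
  P_R13 = (3.425 - 3.135)²/910 = 0.0000924 W
  P_R14 = (4.974 - 4.971)²/1 = 0.000007155 W
  P_R15 = (4.283 - 4.969)²/390 = 0.001204 W
  P_R16 = (3.97 - 4.051)²/100 = 0.00006482 W
  P_R17 = (3.135 - 0)²/1100 = 0.008935 W
P_total = P_R1 + P_R2 + P_R3 + P_R4 + P_R5 + P_R6 + P_R7 + P_R8 + P_R9 + P_R10 + P_R11 + P_R12 + P_R13 + P_R14 + P_R15 + P_R16 + P_R17 = 0.02666 W

Final answer: 0.02666 W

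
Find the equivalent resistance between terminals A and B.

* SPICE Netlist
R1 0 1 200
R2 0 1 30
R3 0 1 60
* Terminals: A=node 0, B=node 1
Reduce the network between node 0 (A) and node 1 (B) by series/parallel combination:
  Rp1 = R1 ‖ R2 ‖ R3 (parallel, all between nodes 0 and 1) = 1/(1/200 + 1/30 + 1/60) = 18.18 Ω
R_eq = 18.18 Ω

Final answer: 18.18 Ω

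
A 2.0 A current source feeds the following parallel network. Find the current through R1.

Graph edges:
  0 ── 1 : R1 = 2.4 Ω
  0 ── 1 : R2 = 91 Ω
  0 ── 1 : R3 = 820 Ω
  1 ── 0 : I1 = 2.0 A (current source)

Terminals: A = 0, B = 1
All resistors sit directly between nodes 0 and 1, so they are in parallel and share one voltage V; the full source current 2 A splits among them.
1/R_par = 1/2.4 + 1/91 + 1/820 = 0.4289 S  =>  R_par = 2.332 Ω
V = I × R_par = 2 × 2.332 = 4.663 V
I_R1 = V/R1 = 4.663/2.4 = 1.943 A

Final answer: 1.943 A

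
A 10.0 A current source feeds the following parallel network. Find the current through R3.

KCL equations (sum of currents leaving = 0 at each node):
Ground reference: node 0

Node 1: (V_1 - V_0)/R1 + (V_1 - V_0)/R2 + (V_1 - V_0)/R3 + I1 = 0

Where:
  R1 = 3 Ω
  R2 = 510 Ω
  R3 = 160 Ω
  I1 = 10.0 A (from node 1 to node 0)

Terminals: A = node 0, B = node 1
All resistors sit directly between nodes 0 and 1, so they are in parallel and share one voltage V; the full source current 10 A splits among them.
1/R_par = 1/3 + 1/510 + 1/160 = 0.3415 S  =>  R_par = 2.928 Ω
V = I × R_par = 10 × 2.928 = 29.28 V
I_R3 = V/R3 = 29.28/160 = 0.183 A

Final answer: 0.183 A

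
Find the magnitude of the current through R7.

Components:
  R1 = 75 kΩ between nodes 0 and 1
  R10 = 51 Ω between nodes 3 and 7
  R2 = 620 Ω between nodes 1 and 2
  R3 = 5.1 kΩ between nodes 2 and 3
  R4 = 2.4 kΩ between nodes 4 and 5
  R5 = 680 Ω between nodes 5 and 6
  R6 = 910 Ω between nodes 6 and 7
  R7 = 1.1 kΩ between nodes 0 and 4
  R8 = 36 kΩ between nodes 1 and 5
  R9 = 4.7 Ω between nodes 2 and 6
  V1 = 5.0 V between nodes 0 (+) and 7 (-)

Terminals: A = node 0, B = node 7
Nodal analysis, taking node 7 as the 0 V reference.
Source V1 fixes V_0 = 5 V.
KCL at each unknown node (sum of currents leaving = 0; resistances in Ω):
  Node 1: (V_1 - 5)/75000 + (V_1 - V_2)/620 + (V_1 - V_5)/36000 = 0
  Node 2: (V_2 - V_1)/620 + (V_2 - V_3)/5100 + (V_2 - V_6)/4.7 = 0
  Node 3: (V_3 - V_2)/5100 + (V_3 - 0)/51 = 0
  Node 4: (V_4 - V_5)/2400 + (V_4 - 5)/1100 = 0
  Node 5: (V_5 - V_4)/2400 + (V_5 - V_6)/680 + (V_5 - V_1)/36000 = 0
  Node 6: (V_6 - V_5)/680 + (V_6 - 0)/910 + (V_6 - V_2)/4.7 = 0
Collecting terms (coefficients in siemens):
  0.001654·V_1 - 0.001613·V_2 - 0.00002778·V_5 = 0.00006667
  0.2146·V_2 - 0.001613·V_1 - 0.0001961·V_3 - 0.2128·V_6 = 0
  0.0198·V_3 - 0.0001961·V_2 = 0
  0.001326·V_4 - 0.0004167·V_5 = 0.004545
  0.001915·V_5 - 0.00002778·V_1 - 0.0004167·V_4 - 0.001471·V_6 = 0
  0.2153·V_6 - 0.2128·V_2 - 0.001471·V_5 = 0
Solving these 6 simultaneous equations (Gaussian elimination) gives:
  V_1 = 0.8631 V, V_2 = 0.8181 V, V_3 = 0.0081 V, V_4 = 3.897 V
  V_5 = 1.489 V, V_6 = 0.8185 V
I_R7 = (V_0 - V_4)/R7 = (5 - 3.897)/1100 = 0.001003 A
|I_R7| = 0.001003 A

Final answer: |I_R7| = 0.001003 A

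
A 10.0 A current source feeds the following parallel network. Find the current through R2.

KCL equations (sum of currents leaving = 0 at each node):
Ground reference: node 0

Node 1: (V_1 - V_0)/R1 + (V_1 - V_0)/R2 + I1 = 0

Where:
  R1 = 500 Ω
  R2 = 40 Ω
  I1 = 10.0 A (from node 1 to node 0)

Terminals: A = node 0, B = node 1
All resistors sit directly between nodes 0 and 1, so they are in parallel and share one voltage V; the full source current 10 A splits among them.
1/R_par = 1/500 + 1/40 = 0.027 S  =>  R_par = 37.04 Ω
V = I × R_par = 10 × 37.04 = 370.4 V
I_R2 = V/R2 = 370.4/40 = 9.259 A

Final answer: 9.259 A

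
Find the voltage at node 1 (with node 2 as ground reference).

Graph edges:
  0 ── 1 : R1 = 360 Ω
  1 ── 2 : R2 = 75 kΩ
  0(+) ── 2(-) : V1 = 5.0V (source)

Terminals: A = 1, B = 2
Nodal analysis, taking node 2 as the 0 V reference.
Source V1 fixes V_0 = 5 V.
KCL at each unknown node (sum of currents leaving = 0; resistances in Ω):
  Node 1: (V_1 - 5)/360 + (V_1 - 0)/75000 = 0
Collecting terms: 0.002791 × V_1 = 0.01389  =>  V_1 = 4.976 V
The requested potential is V_1 = 4.976 V.

Final answer: V_1 = 4.976 V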